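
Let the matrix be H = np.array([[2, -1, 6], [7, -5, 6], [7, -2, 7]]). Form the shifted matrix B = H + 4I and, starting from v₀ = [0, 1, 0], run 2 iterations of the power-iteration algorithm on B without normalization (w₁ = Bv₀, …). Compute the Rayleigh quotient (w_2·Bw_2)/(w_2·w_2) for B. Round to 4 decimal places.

B = H + 4I has rows (6, -1, 6); (7, -1, 6); (7, -2, 11)
w1 = Bv₀ = (-1, -1, -2)
w2 = Bw1 = (-17, -18, -27)
Bw2 = (-246, -263, -380)
w2·Bw2 = 19176; w2·w2 = 1342; μ ≈ 19176/1342 = 14.2891

μ ≈ 14.2891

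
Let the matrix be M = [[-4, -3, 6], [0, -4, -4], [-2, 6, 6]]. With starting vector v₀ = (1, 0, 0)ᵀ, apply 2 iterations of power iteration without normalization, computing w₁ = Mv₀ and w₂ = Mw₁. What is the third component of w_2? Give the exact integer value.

w1 = Mv₀ = (-4, 0, -2)
w2 = Mw1 = (4, 8, -4)
The requested component of w2 is -4.

-4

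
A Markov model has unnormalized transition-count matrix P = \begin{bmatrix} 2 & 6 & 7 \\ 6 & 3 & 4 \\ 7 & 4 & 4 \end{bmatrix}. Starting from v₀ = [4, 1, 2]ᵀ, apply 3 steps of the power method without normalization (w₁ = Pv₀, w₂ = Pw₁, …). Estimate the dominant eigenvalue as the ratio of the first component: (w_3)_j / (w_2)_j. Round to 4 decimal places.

w1 = Pv₀ = (2·4 + 6·1 + 7·2; 6·4 + 3·1 + 4·2; 7·4 + 4·1 + 4·2) = (28, 35, 40)
w2 = Pw1 = (2·28 + 6·35 + 7·40; 6·28 + 3·35 + 4·40; 7·28 + 4·35 + 4·40) = (546, 433, 496)
w3 = Pw2 = (7162, 6559, 7538)
Ratio at component: 7162 / 546 = 13.1172

13.1172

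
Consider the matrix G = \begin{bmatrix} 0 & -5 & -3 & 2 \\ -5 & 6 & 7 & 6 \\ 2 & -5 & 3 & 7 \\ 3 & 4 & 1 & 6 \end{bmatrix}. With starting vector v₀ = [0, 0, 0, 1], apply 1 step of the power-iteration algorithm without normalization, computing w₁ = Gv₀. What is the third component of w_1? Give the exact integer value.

7

w1 = Gv₀ = (0·0 + (-5)·0 + (-3)·0 + 2·1; (-5)·0 + 6·0 + 7·0 + 6·1; 2·0 + (-5)·0 + 3·0 + 7·1; 3·0 + 4·0 + 1·0 + 6·1) = (2, 6, 7, 6)
The requested component of w1 is 7.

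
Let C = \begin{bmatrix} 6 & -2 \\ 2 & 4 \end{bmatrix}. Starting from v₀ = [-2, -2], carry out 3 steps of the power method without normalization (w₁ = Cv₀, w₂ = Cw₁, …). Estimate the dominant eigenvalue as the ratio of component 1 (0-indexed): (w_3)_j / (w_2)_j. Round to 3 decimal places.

4.750

w1 = Cv₀ = (-8, -12)
w2 = Cw1 = (-24, -64)
w3 = Cw2 = (-16, -304)
Ratio at component: -304 / -64 = 4.750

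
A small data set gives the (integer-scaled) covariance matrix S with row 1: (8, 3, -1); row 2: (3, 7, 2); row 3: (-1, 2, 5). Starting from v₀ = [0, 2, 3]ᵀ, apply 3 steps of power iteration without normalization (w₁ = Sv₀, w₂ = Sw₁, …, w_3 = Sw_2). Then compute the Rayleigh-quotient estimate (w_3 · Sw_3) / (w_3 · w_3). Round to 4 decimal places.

w1 = Sv₀ = (8·0 + 3·2 + (-1)·3; 3·0 + 7·2 + 2·3; (-1)·0 + 2·2 + 5·3) = (3, 20, 19)
w2 = Sw1 = (8·3 + 3·20 + (-1)·19; 3·3 + 7·20 + 2·19; (-1)·3 + 2·20 + 5·19) = (65, 187, 132)
w3 = Sw2 = (949, 1768, 969)
Sw3 = (11927, 17161, 7432)
w3·Sw3 = 949·11927 + 1768·17161 + 969·7432 = 48860979; w3·w3 = 949·949 + 1768·1768 + 969·969 = 4965386
λ ≈ 48860979/4965386 = 9.8403

9.8403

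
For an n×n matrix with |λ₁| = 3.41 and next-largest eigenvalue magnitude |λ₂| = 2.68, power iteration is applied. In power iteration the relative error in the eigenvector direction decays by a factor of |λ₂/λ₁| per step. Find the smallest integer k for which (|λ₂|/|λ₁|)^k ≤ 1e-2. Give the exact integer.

|λ₂/λ₁| = 2.68/3.41 = 0.78592
Need k ≥ ln(1e-2) / ln(0.78592) = -4.6052 / -0.2409 ≈ 19.117
Smallest integer k satisfying the bound: 20

20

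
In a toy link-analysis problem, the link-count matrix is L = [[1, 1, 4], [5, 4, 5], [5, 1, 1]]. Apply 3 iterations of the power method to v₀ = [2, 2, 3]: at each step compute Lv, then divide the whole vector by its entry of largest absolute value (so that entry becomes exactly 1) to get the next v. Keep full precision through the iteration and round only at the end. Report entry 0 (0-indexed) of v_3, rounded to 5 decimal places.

0.38920

Lv0 = (16.000000, 33.000000, 15.000000); divide by 33.000000 → v1 = (0.484848, 1.000000, 0.454545)
Lv1 = (3.303030, 8.696970, 3.878788); divide by 8.696970 → v2 = (0.379791, 1.000000, 0.445993)
Lv2 = (3.163763, 8.128920, 3.344948); divide by 8.128920 → v3 = (0.389198, 1.000000, 0.411487)
Requested entry of v3: 908/2333 = 0.38920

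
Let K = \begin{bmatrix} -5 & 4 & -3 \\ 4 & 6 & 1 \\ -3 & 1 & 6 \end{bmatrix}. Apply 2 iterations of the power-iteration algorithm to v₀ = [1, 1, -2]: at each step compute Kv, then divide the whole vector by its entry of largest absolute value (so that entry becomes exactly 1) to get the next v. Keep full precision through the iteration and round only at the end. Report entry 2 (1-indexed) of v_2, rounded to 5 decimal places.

Kv0 = (5.000000, 8.000000, -14.000000); divide by -14.000000 → v1 = (-0.357143, -0.571429, 1.000000)
Kv1 = (-3.500000, -3.857143, 6.500000); divide by 6.500000 → v2 = (-0.538462, -0.593407, 1.000000)
Requested entry of v2: 54/-91 = -0.59341

-0.59341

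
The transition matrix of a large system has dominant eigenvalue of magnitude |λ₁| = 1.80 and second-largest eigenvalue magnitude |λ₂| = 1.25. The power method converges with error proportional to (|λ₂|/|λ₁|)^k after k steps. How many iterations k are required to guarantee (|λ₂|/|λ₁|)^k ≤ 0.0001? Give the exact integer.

26

|λ₂/λ₁| = 1.25/1.80 = 0.69444
Need k ≥ ln(0.0001) / ln(0.69444) = -9.2103 / -0.3646 ≈ 25.259
Smallest integer k satisfying the bound: 26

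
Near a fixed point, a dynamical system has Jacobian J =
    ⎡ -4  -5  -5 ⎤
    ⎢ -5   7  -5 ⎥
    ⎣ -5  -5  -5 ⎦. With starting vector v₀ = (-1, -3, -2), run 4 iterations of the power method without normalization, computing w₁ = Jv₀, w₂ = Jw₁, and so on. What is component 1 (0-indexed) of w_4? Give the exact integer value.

w1 = Jv₀ = ((-4)·(-1) + (-5)·(-3) + (-5)·(-2); (-5)·(-1) + 7·(-3) + (-5)·(-2); (-5)·(-1) + (-5)·(-3) + (-5)·(-2)) = (29, -6, 30)
w2 = Jw1 = ((-4)·29 + (-5)·(-6) + (-5)·30; (-5)·29 + 7·(-6) + (-5)·30; (-5)·29 + (-5)·(-6) + (-5)·30) = (-236, -337, -265)
w3 = Jw2 = (3954, 146, 4190)
w4 = Jw3 = (-37496, -39698, -41450)
The requested component of w4 is -39698.

-39698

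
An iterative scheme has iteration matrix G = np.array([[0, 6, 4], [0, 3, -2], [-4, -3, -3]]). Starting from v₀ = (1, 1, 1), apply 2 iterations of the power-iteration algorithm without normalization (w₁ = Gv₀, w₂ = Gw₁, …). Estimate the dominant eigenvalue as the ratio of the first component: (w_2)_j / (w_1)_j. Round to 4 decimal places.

-3.4000

w1 = Gv₀ = (0·1 + 6·1 + 4·1; 0·1 + 3·1 + (-2)·1; (-4)·1 + (-3)·1 + (-3)·1) = (10, 1, -10)
w2 = Gw1 = (0·10 + 6·1 + 4·(-10); 0·10 + 3·1 + (-2)·(-10); (-4)·10 + (-3)·1 + (-3)·(-10)) = (-34, 23, -13)
Ratio at component: -34 / 10 = -3.4000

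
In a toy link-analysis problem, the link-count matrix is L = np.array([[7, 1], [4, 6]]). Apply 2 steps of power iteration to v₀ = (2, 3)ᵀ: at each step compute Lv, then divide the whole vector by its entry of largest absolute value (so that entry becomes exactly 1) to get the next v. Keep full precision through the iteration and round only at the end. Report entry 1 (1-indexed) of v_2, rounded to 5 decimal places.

0.64732

Lv0 = (17.000000, 26.000000); divide by 26.000000 → v1 = (0.653846, 1.000000)
Lv1 = (5.576923, 8.615385); divide by 8.615385 → v2 = (0.647321, 1.000000)
Requested entry of v2: 145/224 = 0.64732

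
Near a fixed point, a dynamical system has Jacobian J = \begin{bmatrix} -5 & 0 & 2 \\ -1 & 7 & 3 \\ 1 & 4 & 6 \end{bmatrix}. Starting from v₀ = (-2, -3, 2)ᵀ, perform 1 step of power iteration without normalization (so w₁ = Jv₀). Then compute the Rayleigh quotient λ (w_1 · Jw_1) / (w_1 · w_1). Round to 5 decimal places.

1.37398

w1 = Jv₀ = ((-5)·(-2) + 0·(-3) + 2·2; (-1)·(-2) + 7·(-3) + 3·2; 1·(-2) + 4·(-3) + 6·2) = (14, -13, -2)
Jw1 = (-74, -111, -50)
w1·Jw1 = 14·(-74) + (-13)·(-111) + (-2)·(-50) = 507; w1·w1 = 14·14 + (-13)·(-13) + (-2)·(-2) = 369
λ ≈ 507/369 = 1.37398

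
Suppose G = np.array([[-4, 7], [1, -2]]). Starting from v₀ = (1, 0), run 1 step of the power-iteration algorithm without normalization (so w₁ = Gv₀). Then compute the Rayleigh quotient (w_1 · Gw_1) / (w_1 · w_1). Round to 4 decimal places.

-5.7647

w1 = Gv₀ = ((-4)·1 + 7·0; 1·1 + (-2)·0) = (-4, 1)
Gw1 = (23, -6)
w1·Gw1 = (-4)·23 + 1·(-6) = -98; w1·w1 = (-4)·(-4) + 1·1 = 17
λ ≈ -98/17 = -5.7647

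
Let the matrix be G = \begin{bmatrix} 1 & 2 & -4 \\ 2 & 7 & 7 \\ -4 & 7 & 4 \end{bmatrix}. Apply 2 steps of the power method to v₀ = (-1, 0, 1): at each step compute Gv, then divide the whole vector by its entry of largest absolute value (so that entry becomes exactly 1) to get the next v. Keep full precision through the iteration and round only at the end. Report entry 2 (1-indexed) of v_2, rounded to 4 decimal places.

0.9310

Gv0 = (-5.00000, 5.00000, 8.00000); divide by 8.00000 → v1 = (-0.62500, 0.62500, 1.00000)
Gv1 = (-3.37500, 10.12500, 10.87500); divide by 10.87500 → v2 = (-0.31034, 0.93103, 1.00000)
Requested entry of v2: 81/87 = 0.9310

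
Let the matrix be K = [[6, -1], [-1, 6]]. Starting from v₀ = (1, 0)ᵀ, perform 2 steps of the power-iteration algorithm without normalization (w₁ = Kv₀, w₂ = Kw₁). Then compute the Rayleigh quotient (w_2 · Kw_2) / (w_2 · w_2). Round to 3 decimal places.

w1 = Kv₀ = (6·1 + (-1)·0; (-1)·1 + 6·0) = (6, -1)
w2 = Kw1 = (6·6 + (-1)·(-1); (-1)·6 + 6·(-1)) = (37, -12)
Kw2 = (234, -109)
w2·Kw2 = 37·234 + (-12)·(-109) = 9966; w2·w2 = 37·37 + (-12)·(-12) = 1513
λ ≈ 9966/1513 = 6.587

6.587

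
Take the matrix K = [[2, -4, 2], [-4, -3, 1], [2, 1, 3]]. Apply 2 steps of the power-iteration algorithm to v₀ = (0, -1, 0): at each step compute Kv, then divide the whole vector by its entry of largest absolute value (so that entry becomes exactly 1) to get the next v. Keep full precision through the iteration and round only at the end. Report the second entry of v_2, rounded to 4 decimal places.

1.0000

Kv0 = (4.00000, 3.00000, -1.00000); divide by 4.00000 → v1 = (1.00000, 0.75000, -0.25000)
Kv1 = (-1.50000, -6.50000, 2.00000); divide by -6.50000 → v2 = (0.23077, 1.00000, -0.30769)
Requested entry of v2: -26/-26 = 1.0000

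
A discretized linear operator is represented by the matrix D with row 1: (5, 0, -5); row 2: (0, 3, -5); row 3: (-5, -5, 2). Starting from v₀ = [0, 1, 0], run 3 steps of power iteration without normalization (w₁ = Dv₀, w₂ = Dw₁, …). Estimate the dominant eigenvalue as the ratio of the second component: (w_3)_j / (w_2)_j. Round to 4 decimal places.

w1 = Dv₀ = (0, 3, -5)
w2 = Dw1 = (25, 34, -25)
w3 = Dw2 = (250, 227, -345)
Ratio at component: 227 / 34 = 6.6765

6.6765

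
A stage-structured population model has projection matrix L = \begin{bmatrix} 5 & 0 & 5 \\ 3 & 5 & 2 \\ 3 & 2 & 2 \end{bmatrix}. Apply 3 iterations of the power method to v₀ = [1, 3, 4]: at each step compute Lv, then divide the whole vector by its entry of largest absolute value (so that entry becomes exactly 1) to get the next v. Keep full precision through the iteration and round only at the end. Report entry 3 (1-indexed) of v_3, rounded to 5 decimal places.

Lv0 = (25.000000, 26.000000, 17.000000); divide by 26.000000 → v1 = (0.961538, 1.000000, 0.653846)
Lv1 = (8.076923, 9.192308, 6.192308); divide by 9.192308 → v2 = (0.878661, 1.000000, 0.673640)
Lv2 = (7.761506, 8.983264, 5.983264); divide by 8.983264 → v3 = (0.863996, 1.000000, 0.666046)
Requested entry of v3: 1430/2147 = 0.66605

0.66605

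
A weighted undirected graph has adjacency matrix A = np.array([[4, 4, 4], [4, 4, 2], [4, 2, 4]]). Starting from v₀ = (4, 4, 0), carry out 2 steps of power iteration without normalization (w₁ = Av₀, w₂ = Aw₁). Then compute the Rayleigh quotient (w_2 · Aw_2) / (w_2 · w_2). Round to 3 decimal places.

w1 = Av₀ = (32, 32, 24)
w2 = Aw1 = (352, 304, 288)
Aw2 = (3776, 3200, 3168)
w2·Aw2 = 352·3776 + 304·3200 + 288·3168 = 3214336; w2·w2 = 352·352 + 304·304 + 288·288 = 299264
λ ≈ 3214336/299264 = 10.741

10.741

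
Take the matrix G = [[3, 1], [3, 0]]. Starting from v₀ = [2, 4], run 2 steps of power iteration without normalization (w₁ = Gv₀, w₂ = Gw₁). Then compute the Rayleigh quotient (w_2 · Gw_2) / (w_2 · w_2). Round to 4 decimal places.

w1 = Gv₀ = (3·2 + 1·4; 3·2 + 0·4) = (10, 6)
w2 = Gw1 = (3·10 + 1·6; 3·10 + 0·6) = (36, 30)
Gw2 = (138, 108)
w2·Gw2 = 36·138 + 30·108 = 8208; w2·w2 = 36·36 + 30·30 = 2196
λ ≈ 8208/2196 = 3.7377

3.7377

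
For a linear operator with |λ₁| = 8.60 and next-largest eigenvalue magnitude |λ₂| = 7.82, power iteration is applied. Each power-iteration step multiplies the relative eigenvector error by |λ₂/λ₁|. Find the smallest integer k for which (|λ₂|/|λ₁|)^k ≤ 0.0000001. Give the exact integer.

170

|λ₂/λ₁| = 7.82/8.60 = 0.90930
Need k ≥ ln(0.0000001) / ln(0.90930) = -16.1181 / -0.0951 ≈ 169.526
Smallest integer k satisfying the bound: 170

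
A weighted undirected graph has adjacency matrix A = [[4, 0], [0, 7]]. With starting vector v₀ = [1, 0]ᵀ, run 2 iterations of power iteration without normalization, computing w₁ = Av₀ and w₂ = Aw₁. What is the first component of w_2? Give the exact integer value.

w1 = Av₀ = (4·1 + 0·0; 0·1 + 7·0) = (4, 0)
w2 = Aw1 = (4·4 + 0·0; 0·4 + 7·0) = (16, 0)
The requested component of w2 is 16.

16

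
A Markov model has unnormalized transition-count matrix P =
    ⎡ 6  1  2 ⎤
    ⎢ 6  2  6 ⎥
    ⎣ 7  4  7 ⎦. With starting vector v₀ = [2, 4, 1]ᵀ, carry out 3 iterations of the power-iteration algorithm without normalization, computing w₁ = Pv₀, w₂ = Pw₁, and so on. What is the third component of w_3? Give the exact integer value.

w1 = Pv₀ = (6·2 + 1·4 + 2·1; 6·2 + 2·4 + 6·1; 7·2 + 4·4 + 7·1) = (18, 26, 37)
w2 = Pw1 = (6·18 + 1·26 + 2·37; 6·18 + 2·26 + 6·37; 7·18 + 4·26 + 7·37) = (208, 382, 489)
w3 = Pw2 = (2608, 4946, 6407)
The requested component of w3 is 6407.

6407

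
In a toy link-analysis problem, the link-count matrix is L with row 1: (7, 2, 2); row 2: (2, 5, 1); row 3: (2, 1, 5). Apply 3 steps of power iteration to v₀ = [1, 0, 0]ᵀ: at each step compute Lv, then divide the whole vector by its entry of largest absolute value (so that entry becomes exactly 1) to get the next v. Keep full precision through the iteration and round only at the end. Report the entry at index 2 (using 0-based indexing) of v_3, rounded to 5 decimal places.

0.53678

Lv0 = (7.000000, 2.000000, 2.000000); divide by 7.000000 → v1 = (1.000000, 0.285714, 0.285714)
Lv1 = (8.142857, 3.714286, 3.714286); divide by 8.142857 → v2 = (1.000000, 0.456140, 0.456140)
Lv2 = (8.824561, 4.736842, 4.736842); divide by 8.824561 → v3 = (1.000000, 0.536779, 0.536779)
Requested entry of v3: 270/503 = 0.53678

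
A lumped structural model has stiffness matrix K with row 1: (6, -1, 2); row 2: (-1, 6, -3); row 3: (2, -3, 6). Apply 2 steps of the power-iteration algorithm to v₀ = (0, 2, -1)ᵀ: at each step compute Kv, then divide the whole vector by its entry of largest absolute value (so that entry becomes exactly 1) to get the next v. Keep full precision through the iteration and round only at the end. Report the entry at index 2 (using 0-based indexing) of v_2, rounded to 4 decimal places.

Kv0 = (-4.00000, 15.00000, -12.00000); divide by 15.00000 → v1 = (-0.26667, 1.00000, -0.80000)
Kv1 = (-4.20000, 8.66667, -8.33333); divide by 8.66667 → v2 = (-0.48462, 1.00000, -0.96154)
Requested entry of v2: -125/130 = -0.9615

-0.9615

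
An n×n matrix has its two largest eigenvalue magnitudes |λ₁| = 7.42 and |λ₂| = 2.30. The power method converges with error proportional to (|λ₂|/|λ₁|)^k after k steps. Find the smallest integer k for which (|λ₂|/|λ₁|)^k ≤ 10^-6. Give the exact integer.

|λ₂/λ₁| = 2.30/7.42 = 0.30997
Need k ≥ ln(10^-6) / ln(0.30997) = -13.8155 / -1.1713 ≈ 11.795
Smallest integer k satisfying the bound: 12

12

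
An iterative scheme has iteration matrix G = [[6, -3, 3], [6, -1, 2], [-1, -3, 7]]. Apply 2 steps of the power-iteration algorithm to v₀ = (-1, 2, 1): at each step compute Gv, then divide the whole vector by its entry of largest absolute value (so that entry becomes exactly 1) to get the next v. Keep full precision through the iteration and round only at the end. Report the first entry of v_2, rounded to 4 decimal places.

0.6818

Gv0 = (-9.00000, -6.00000, 2.00000); divide by -9.00000 → v1 = (1.00000, 0.66667, -0.22222)
Gv1 = (3.33333, 4.88889, -4.55556); divide by 4.88889 → v2 = (0.68182, 1.00000, -0.93182)
Requested entry of v2: -30/-44 = 0.6818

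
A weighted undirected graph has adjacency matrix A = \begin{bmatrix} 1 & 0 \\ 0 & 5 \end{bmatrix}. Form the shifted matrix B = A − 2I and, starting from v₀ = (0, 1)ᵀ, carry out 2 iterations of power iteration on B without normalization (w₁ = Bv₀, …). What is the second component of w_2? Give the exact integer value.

9

B = A − 2I has rows (-1, 0); (0, 3)
w1 = Bv₀ = ((-1)·0 + 0·1; 0·0 + 3·1) = (0, 3)
w2 = Bw1 = ((-1)·0 + 0·3; 0·0 + 3·3) = (0, 9)
Requested component of w2: 9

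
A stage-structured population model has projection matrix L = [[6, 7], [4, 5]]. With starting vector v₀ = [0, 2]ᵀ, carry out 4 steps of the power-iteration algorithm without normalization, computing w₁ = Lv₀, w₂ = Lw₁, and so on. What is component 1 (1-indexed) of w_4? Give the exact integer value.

w1 = Lv₀ = (6·0 + 7·2; 4·0 + 5·2) = (14, 10)
w2 = Lw1 = (6·14 + 7·10; 4·14 + 5·10) = (154, 106)
w3 = Lw2 = (1666, 1146)
w4 = Lw3 = (18018, 12394)
The requested component of w4 is 18018.

18018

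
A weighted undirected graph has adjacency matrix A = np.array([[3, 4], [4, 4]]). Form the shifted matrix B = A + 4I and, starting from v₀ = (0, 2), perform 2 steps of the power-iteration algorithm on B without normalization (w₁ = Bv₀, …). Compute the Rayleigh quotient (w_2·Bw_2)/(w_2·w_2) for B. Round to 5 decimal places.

B = A + 4I has rows (7, 4); (4, 8)
w1 = Bv₀ = (8, 16)
w2 = Bw1 = (120, 160)
Bw2 = (1480, 1760)
w2·Bw2 = 459200; w2·w2 = 40000; μ ≈ 459200/40000 = 11.48000

μ ≈ 11.48000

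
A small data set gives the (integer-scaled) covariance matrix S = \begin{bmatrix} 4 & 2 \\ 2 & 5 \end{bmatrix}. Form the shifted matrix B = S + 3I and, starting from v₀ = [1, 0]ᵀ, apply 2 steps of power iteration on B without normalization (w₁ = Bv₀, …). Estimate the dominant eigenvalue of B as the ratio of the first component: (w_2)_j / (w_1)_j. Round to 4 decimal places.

7.5714

B = S + 3I has rows (7, 2); (2, 8)
w1 = Bv₀ = (7·1 + 2·0; 2·1 + 8·0) = (7, 2)
w2 = Bw1 = (7·7 + 2·2; 2·7 + 8·2) = (53, 30)
Ratio: 53/7 = 7.5714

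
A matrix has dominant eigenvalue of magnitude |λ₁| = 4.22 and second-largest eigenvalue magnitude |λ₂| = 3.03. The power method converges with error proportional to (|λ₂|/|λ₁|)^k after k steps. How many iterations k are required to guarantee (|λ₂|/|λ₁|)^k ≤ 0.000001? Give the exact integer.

42

|λ₂/λ₁| = 3.03/4.22 = 0.71801
Need k ≥ ln(0.000001) / ln(0.71801) = -13.8155 / -0.3313 ≈ 41.704
Smallest integer k satisfying the bound: 42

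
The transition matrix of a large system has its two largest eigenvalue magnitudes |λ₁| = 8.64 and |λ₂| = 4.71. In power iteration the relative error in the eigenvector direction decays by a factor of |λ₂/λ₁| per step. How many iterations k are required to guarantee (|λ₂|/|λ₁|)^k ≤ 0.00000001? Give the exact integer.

|λ₂/λ₁| = 4.71/8.64 = 0.54514
Need k ≥ ln(0.00000001) / ln(0.54514) = -18.4207 / -0.6067 ≈ 30.361
Smallest integer k satisfying the bound: 31

31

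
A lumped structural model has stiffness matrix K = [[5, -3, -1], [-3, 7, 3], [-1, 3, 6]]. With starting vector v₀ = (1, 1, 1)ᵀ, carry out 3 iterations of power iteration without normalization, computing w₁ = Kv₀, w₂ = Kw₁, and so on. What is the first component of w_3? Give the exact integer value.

w1 = Kv₀ = (1, 7, 8)
w2 = Kw1 = (-24, 70, 68)
w3 = Kw2 = (-398, 766, 642)
The requested component of w3 is -398.

-398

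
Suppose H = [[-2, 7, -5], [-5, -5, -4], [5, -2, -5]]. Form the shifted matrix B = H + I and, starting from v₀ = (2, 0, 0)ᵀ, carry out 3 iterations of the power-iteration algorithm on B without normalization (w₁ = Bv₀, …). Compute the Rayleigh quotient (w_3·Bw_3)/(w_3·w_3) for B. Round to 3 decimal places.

μ ≈ -0.557

B = H + I has rows (-1, 7, -5); (-5, -4, -4); (5, -2, -4)
w1 = Bv₀ = (-2, -10, 10)
w2 = Bw1 = (-118, 10, -30)
w3 = Bw2 = (338, 670, -490)
Bw3 = (6802, -2410, 2310)
w3·Bw3 = -447524; w3·w3 = 803244; μ ≈ -447524/803244 = -0.557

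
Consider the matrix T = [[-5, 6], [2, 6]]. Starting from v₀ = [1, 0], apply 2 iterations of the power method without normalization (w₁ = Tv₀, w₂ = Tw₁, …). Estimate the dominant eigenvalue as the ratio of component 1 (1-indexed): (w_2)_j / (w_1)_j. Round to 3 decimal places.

-7.400

w1 = Tv₀ = (-5, 2)
w2 = Tw1 = (37, 2)
Ratio at component: 37 / -5 = -7.400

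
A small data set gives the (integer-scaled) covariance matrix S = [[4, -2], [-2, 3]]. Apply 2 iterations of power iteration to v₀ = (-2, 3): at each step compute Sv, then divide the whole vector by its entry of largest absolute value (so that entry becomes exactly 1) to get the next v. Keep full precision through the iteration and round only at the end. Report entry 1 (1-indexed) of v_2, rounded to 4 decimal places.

Sv0 = (-14.00000, 13.00000); divide by -14.00000 → v1 = (1.00000, -0.92857)
Sv1 = (5.85714, -4.78571); divide by 5.85714 → v2 = (1.00000, -0.81707)
Requested entry of v2: -82/-82 = 1.0000

1.0000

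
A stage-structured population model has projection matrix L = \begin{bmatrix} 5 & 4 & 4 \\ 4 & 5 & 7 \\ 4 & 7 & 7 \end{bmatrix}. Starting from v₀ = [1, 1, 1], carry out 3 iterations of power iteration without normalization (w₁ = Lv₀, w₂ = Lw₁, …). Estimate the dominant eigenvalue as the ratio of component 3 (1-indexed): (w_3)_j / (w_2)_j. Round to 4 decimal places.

16.0000

w1 = Lv₀ = (5·1 + 4·1 + 4·1; 4·1 + 5·1 + 7·1; 4·1 + 7·1 + 7·1) = (13, 16, 18)
w2 = Lw1 = (5·13 + 4·16 + 4·18; 4·13 + 5·16 + 7·18; 4·13 + 7·16 + 7·18) = (201, 258, 290)
w3 = Lw2 = (3197, 4124, 4640)
Ratio at component: 4640 / 290 = 16.0000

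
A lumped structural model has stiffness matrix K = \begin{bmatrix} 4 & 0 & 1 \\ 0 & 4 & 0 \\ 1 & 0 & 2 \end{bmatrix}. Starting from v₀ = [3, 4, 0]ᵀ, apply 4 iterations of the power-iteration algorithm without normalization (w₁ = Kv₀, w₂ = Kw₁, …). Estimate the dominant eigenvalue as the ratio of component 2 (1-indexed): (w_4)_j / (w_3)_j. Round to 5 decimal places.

w1 = Kv₀ = (4·3 + 0·4 + 1·0; 0·3 + 4·4 + 0·0; 1·3 + 0·4 + 2·0) = (12, 16, 3)
w2 = Kw1 = (4·12 + 0·16 + 1·3; 0·12 + 4·16 + 0·3; 1·12 + 0·16 + 2·3) = (51, 64, 18)
w3 = Kw2 = (222, 256, 87)
w4 = Kw3 = (975, 1024, 396)
Ratio at component: 1024 / 256 = 4.00000

λ ≈ 4.00000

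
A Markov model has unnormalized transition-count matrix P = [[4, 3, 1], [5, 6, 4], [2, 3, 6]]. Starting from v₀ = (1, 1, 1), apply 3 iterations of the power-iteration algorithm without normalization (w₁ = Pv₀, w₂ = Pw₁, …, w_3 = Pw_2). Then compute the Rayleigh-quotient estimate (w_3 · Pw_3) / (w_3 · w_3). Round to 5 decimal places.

λ ≈ 11.44810

w1 = Pv₀ = (4·1 + 3·1 + 1·1; 5·1 + 6·1 + 4·1; 2·1 + 3·1 + 6·1) = (8, 15, 11)
w2 = Pw1 = (4·8 + 3·15 + 1·11; 5·8 + 6·15 + 4·11; 2·8 + 3·15 + 6·11) = (88, 174, 127)
w3 = Pw2 = (1001, 1992, 1460)
Pw3 = (11440, 22797, 16738)
w3·Pw3 = 1001·11440 + 1992·22797 + 1460·16738 = 81300544; w3·w3 = 1001·1001 + 1992·1992 + 1460·1460 = 7101665
λ ≈ 81300544/7101665 = 11.44810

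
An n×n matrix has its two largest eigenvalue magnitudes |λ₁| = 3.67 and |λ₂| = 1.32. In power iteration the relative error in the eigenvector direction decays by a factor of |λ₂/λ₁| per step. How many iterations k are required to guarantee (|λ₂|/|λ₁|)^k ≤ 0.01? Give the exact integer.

5

|λ₂/λ₁| = 1.32/3.67 = 0.35967
Need k ≥ ln(0.01) / ln(0.35967) = -4.6052 / -1.0226 ≈ 4.504
Smallest integer k satisfying the bound: 5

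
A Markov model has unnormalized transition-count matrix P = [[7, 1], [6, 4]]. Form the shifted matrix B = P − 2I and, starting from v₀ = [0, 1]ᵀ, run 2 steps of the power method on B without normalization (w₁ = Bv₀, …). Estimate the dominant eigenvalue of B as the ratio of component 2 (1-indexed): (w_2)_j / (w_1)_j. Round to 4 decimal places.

5.0000

B = P − 2I has rows (5, 1); (6, 2)
w1 = Bv₀ = (5·0 + 1·1; 6·0 + 2·1) = (1, 2)
w2 = Bw1 = (5·1 + 1·2; 6·1 + 2·2) = (7, 10)
Ratio: 10/2 = 5.0000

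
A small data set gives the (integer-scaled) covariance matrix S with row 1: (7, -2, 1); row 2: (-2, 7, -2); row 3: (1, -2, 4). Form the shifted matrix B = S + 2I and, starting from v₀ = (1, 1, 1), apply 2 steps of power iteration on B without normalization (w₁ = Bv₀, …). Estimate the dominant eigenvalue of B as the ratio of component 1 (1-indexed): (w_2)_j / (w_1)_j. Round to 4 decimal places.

B = S + 2I has rows (9, -2, 1); (-2, 9, -2); (1, -2, 6)
w1 = Bv₀ = (9·1 + (-2)·1 + 1·1; (-2)·1 + 9·1 + (-2)·1; 1·1 + (-2)·1 + 6·1) = (8, 5, 5)
w2 = Bw1 = (9·8 + (-2)·5 + 1·5; (-2)·8 + 9·5 + (-2)·5; 1·8 + (-2)·5 + 6·5) = (67, 19, 28)
Ratio: 67/8 = 8.3750

8.3750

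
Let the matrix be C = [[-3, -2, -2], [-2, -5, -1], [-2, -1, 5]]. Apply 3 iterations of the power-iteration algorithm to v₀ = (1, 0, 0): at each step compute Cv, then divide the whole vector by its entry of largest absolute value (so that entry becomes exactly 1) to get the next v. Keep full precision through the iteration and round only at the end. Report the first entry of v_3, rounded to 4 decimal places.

Cv0 = (-3.00000, -2.00000, -2.00000); divide by -3.00000 → v1 = (1.00000, 0.66667, 0.66667)
Cv1 = (-5.66667, -6.00000, 0.66667); divide by -6.00000 → v2 = (0.94444, 1.00000, -0.11111)
Cv2 = (-4.61111, -6.77778, -3.44444); divide by -6.77778 → v3 = (0.68033, 1.00000, 0.50820)
Requested entry of v3: -83/-122 = 0.6803

0.6803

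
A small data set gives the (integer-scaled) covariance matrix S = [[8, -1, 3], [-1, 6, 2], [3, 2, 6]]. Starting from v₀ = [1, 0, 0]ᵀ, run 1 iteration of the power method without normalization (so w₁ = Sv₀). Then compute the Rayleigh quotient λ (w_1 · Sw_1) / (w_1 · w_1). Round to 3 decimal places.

9.730

w1 = Sv₀ = (8·1 + (-1)·0 + 3·0; (-1)·1 + 6·0 + 2·0; 3·1 + 2·0 + 6·0) = (8, -1, 3)
Sw1 = (74, -8, 40)
w1·Sw1 = 8·74 + (-1)·(-8) + 3·40 = 720; w1·w1 = 8·8 + (-1)·(-1) + 3·3 = 74
λ ≈ 720/74 = 9.730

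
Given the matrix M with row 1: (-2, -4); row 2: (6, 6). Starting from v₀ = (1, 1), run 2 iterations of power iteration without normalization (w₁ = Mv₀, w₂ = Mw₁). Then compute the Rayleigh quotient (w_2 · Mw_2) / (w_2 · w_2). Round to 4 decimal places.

w1 = Mv₀ = ((-2)·1 + (-4)·1; 6·1 + 6·1) = (-6, 12)
w2 = Mw1 = ((-2)·(-6) + (-4)·12; 6·(-6) + 6·12) = (-36, 36)
Mw2 = (-72, 0)
w2·Mw2 = (-36)·(-72) + 36·0 = 2592; w2·w2 = (-36)·(-36) + 36·36 = 2592
λ ≈ 2592/2592 = 1.0000

λ ≈ 1.0000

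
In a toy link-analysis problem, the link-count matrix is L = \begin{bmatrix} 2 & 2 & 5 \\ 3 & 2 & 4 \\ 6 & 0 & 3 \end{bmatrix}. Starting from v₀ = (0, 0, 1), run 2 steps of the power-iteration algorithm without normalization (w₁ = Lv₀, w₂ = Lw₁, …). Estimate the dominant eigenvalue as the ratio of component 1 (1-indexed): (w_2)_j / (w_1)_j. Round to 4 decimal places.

6.6000

w1 = Lv₀ = (5, 4, 3)
w2 = Lw1 = (33, 35, 39)
Ratio at component: 33 / 5 = 6.6000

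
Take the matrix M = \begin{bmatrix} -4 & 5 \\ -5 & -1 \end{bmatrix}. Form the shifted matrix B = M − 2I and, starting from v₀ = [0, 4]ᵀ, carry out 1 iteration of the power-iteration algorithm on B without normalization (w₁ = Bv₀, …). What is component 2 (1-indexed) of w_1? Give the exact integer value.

B = M − 2I has rows (-6, 5); (-5, -3)
w1 = Bv₀ = (20, -12)
Requested component of w1: -12

-12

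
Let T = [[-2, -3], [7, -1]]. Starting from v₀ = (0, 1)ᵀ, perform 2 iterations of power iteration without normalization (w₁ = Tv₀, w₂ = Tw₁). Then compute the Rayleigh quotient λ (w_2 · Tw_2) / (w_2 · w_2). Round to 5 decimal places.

w1 = Tv₀ = ((-2)·0 + (-3)·1; 7·0 + (-1)·1) = (-3, -1)
w2 = Tw1 = ((-2)·(-3) + (-3)·(-1); 7·(-3) + (-1)·(-1)) = (9, -20)
Tw2 = (42, 83)
w2·Tw2 = 9·42 + (-20)·83 = -1282; w2·w2 = 9·9 + (-20)·(-20) = 481
λ ≈ -1282/481 = -2.66528

-2.66528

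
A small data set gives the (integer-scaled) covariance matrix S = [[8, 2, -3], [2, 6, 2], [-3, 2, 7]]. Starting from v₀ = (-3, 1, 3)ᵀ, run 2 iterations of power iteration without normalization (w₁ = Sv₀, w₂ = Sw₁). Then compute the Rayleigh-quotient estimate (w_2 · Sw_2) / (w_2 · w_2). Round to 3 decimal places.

10.473

w1 = Sv₀ = (8·(-3) + 2·1 + (-3)·3; 2·(-3) + 6·1 + 2·3; (-3)·(-3) + 2·1 + 7·3) = (-31, 6, 32)
w2 = Sw1 = (8·(-31) + 2·6 + (-3)·32; 2·(-31) + 6·6 + 2·32; (-3)·(-31) + 2·6 + 7·32) = (-332, 38, 329)
Sw2 = (-3567, 222, 3375)
w2·Sw2 = (-332)·(-3567) + 38·222 + 329·3375 = 2303055; w2·w2 = (-332)·(-332) + 38·38 + 329·329 = 219909
λ ≈ 2303055/219909 = 10.473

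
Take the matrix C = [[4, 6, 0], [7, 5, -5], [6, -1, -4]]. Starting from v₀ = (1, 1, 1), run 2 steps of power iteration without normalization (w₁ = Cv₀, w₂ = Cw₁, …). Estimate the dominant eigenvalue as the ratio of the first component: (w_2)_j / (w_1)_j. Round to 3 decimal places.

8.200

w1 = Cv₀ = (10, 7, 1)
w2 = Cw1 = (82, 100, 49)
Ratio at component: 82 / 10 = 8.200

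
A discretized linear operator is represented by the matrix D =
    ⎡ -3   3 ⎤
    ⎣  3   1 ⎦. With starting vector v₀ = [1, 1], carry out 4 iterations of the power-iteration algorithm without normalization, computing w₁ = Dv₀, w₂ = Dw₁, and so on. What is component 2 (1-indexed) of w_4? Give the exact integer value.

w1 = Dv₀ = (0, 4)
w2 = Dw1 = (12, 4)
w3 = Dw2 = (-24, 40)
w4 = Dw3 = (192, -32)
The requested component of w4 is -32.

-32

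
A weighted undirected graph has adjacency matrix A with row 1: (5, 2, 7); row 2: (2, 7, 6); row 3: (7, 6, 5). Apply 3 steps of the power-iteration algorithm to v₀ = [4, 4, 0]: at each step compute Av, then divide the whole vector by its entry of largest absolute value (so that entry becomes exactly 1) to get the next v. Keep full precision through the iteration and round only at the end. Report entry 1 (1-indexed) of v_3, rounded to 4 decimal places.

Av0 = (28.00000, 36.00000, 52.00000); divide by 52.00000 → v1 = (0.53846, 0.69231, 1.00000)
Av1 = (11.07692, 11.92308, 12.92308); divide by 12.92308 → v2 = (0.85714, 0.92262, 1.00000)
Av2 = (13.13095, 14.17262, 16.53571); divide by 16.53571 → v3 = (0.79410, 0.85709, 1.00000)
Requested entry of v3: 8824/11112 = 0.7941

0.7941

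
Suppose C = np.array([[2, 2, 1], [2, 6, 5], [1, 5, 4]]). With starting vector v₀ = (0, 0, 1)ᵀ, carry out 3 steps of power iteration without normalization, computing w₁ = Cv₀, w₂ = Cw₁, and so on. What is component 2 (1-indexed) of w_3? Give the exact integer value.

w1 = Cv₀ = (2·0 + 2·0 + 1·1; 2·0 + 6·0 + 5·1; 1·0 + 5·0 + 4·1) = (1, 5, 4)
w2 = Cw1 = (2·1 + 2·5 + 1·4; 2·1 + 6·5 + 5·4; 1·1 + 5·5 + 4·4) = (16, 52, 42)
w3 = Cw2 = (178, 554, 444)
The requested component of w3 is 554.

554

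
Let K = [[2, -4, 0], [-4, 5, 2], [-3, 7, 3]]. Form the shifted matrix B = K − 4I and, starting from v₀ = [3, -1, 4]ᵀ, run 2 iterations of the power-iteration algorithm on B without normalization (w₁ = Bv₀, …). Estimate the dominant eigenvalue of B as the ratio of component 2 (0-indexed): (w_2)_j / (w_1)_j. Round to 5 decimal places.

μ ≈ 0.45000

B = K − 4I has rows (-2, -4, 0); (-4, 1, 2); (-3, 7, -1)
w1 = Bv₀ = ((-2)·3 + (-4)·(-1) + 0·4; (-4)·3 + 1·(-1) + 2·4; (-3)·3 + 7·(-1) + (-1)·4) = (-2, -5, -20)
w2 = Bw1 = ((-2)·(-2) + (-4)·(-5) + 0·(-20); (-4)·(-2) + 1·(-5) + 2·(-20); (-3)·(-2) + 7·(-5) + (-1)·(-20)) = (24, -37, -9)
Ratio: -9/-20 = 0.45000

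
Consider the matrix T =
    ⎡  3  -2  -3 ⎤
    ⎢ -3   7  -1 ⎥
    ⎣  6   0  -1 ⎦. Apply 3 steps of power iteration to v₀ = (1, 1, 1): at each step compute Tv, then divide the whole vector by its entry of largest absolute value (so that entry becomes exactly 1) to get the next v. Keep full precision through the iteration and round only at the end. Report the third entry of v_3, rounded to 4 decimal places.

-0.5754

Tv0 = (-2.00000, 3.00000, 5.00000); divide by 5.00000 → v1 = (-0.40000, 0.60000, 1.00000)
Tv1 = (-5.40000, 4.40000, -3.40000); divide by -5.40000 → v2 = (1.00000, -0.81481, 0.62963)
Tv2 = (2.74074, -9.33333, 5.37037); divide by -9.33333 → v3 = (-0.29365, 1.00000, -0.57540)
Requested entry of v3: -145/252 = -0.5754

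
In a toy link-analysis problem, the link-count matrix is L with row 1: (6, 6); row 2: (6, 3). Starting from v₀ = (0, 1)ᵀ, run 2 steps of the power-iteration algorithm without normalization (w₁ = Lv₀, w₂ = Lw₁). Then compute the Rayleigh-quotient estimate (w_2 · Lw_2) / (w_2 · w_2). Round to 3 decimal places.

λ ≈ 10.672

w1 = Lv₀ = (6·0 + 6·1; 6·0 + 3·1) = (6, 3)
w2 = Lw1 = (6·6 + 6·3; 6·6 + 3·3) = (54, 45)
Lw2 = (594, 459)
w2·Lw2 = 54·594 + 45·459 = 52731; w2·w2 = 54·54 + 45·45 = 4941
λ ≈ 52731/4941 = 10.672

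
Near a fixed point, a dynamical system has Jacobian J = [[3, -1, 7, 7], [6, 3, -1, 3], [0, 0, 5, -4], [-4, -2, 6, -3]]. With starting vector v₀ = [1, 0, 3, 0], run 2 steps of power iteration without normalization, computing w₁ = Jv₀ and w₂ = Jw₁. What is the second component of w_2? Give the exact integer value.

180

w1 = Jv₀ = (3·1 + (-1)·0 + 7·3 + 7·0; 6·1 + 3·0 + (-1)·3 + 3·0; 0·1 + 0·0 + 5·3 + (-4)·0; (-4)·1 + (-2)·0 + 6·3 + (-3)·0) = (24, 3, 15, 14)
w2 = Jw1 = (3·24 + (-1)·3 + 7·15 + 7·14; 6·24 + 3·3 + (-1)·15 + 3·14; 0·24 + 0·3 + 5·15 + (-4)·14; (-4)·24 + (-2)·3 + 6·15 + (-3)·14) = (272, 180, 19, -54)
The requested component of w2 is 180.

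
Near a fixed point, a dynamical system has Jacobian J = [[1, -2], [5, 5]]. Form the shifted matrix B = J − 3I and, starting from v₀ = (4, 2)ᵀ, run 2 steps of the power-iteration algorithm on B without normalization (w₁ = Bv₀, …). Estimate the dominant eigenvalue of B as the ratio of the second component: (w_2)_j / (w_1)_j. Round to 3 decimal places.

B = J − 3I has rows (-2, -2); (5, 2)
w1 = Bv₀ = ((-2)·4 + (-2)·2; 5·4 + 2·2) = (-12, 24)
w2 = Bw1 = ((-2)·(-12) + (-2)·24; 5·(-12) + 2·24) = (-24, -12)
Ratio: -12/24 = -0.500

μ ≈ -0.500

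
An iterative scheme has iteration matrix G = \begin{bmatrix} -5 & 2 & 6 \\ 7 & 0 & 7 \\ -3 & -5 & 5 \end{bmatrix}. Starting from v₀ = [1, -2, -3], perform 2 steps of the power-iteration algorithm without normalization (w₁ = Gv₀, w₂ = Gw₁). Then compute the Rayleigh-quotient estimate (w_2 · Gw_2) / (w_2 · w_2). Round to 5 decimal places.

-1.59096

w1 = Gv₀ = (-27, -14, -8)
w2 = Gw1 = (59, -245, 111)
Gw2 = (-119, 1190, 1603)
w2·Gw2 = 59·(-119) + (-245)·1190 + 111·1603 = -120638; w2·w2 = 59·59 + (-245)·(-245) + 111·111 = 75827
λ ≈ -120638/75827 = -1.59096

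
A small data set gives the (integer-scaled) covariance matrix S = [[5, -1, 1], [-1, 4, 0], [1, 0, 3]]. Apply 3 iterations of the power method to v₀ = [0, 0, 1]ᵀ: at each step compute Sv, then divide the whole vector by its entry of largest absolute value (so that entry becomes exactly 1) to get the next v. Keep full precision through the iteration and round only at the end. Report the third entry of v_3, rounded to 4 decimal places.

0.7451

Sv0 = (1.00000, 0.00000, 3.00000); divide by 3.00000 → v1 = (0.33333, 0.00000, 1.00000)
Sv1 = (2.66667, -0.33333, 3.33333); divide by 3.33333 → v2 = (0.80000, -0.10000, 1.00000)
Sv2 = (5.10000, -1.20000, 3.80000); divide by 5.10000 → v3 = (1.00000, -0.23529, 0.74510)
Requested entry of v3: 38/51 = 0.7451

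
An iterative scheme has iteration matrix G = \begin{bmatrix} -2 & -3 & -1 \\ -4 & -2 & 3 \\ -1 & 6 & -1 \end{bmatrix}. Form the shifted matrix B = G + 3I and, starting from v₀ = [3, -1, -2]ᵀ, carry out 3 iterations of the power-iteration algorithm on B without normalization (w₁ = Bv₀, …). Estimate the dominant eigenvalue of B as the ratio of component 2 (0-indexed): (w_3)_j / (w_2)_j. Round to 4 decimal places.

B = G + 3I has rows (1, -3, -1); (-4, 1, 3); (-1, 6, 2)
w1 = Bv₀ = (8, -19, -13)
w2 = Bw1 = (78, -90, -148)
w3 = Bw2 = (496, -846, -914)
Ratio: -914/-148 = 6.1757

μ ≈ 6.1757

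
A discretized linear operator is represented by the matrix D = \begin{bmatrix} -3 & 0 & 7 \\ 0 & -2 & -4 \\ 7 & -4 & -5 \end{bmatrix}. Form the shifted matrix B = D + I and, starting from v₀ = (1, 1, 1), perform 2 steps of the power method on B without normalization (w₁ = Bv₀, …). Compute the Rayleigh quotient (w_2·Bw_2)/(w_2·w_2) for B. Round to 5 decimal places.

B = D + I has rows (-2, 0, 7); (0, -1, -4); (7, -4, -4)
w1 = Bv₀ = ((-2)·1 + 0·1 + 7·1; 0·1 + (-1)·1 + (-4)·1; 7·1 + (-4)·1 + (-4)·1) = (5, -5, -1)
w2 = Bw1 = ((-2)·5 + 0·(-5) + 7·(-1); 0·5 + (-1)·(-5) + (-4)·(-1); 7·5 + (-4)·(-5) + (-4)·(-1)) = (-17, 9, 59)
Bw2 = (447, -245, -391)
w2·Bw2 = -32873; w2·w2 = 3851; μ ≈ -32873/3851 = -8.53622

-8.53622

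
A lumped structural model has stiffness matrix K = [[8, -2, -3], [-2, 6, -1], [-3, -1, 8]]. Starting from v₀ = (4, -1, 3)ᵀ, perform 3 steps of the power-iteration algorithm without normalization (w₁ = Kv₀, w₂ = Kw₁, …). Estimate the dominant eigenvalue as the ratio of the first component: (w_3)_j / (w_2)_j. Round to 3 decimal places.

w1 = Kv₀ = (25, -17, 13)
w2 = Kw1 = (195, -165, 46)
w3 = Kw2 = (1752, -1426, -52)
Ratio at component: 1752 / 195 = 8.985

8.985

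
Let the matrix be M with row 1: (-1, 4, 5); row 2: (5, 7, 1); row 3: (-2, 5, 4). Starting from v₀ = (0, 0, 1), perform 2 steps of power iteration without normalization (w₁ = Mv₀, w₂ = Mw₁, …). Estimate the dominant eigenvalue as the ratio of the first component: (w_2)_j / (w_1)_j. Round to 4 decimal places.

3.8000

w1 = Mv₀ = ((-1)·0 + 4·0 + 5·1; 5·0 + 7·0 + 1·1; (-2)·0 + 5·0 + 4·1) = (5, 1, 4)
w2 = Mw1 = ((-1)·5 + 4·1 + 5·4; 5·5 + 7·1 + 1·4; (-2)·5 + 5·1 + 4·4) = (19, 36, 11)
Ratio at component: 19 / 5 = 3.8000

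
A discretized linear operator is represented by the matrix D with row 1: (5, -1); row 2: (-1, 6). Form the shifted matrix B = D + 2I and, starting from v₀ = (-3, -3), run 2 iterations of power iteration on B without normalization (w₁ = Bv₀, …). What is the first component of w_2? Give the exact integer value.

-105

B = D + 2I has rows (7, -1); (-1, 8)
w1 = Bv₀ = (-18, -21)
w2 = Bw1 = (-105, -150)
Requested component of w2: -105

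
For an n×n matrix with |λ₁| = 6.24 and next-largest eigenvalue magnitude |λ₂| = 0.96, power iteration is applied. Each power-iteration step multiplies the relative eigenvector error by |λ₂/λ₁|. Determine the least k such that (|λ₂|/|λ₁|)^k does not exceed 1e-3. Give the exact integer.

4

|λ₂/λ₁| = 0.96/6.24 = 0.15385
Need k ≥ ln(1e-3) / ln(0.15385) = -6.9078 / -1.8718 ≈ 3.690
Smallest integer k satisfying the bound: 4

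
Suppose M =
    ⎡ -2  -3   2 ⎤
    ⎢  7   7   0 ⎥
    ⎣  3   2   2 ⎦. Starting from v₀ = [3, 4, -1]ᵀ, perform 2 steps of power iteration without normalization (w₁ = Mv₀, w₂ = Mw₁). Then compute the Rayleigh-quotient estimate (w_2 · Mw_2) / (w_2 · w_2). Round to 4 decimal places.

w1 = Mv₀ = (-20, 49, 15)
w2 = Mw1 = (-77, 203, 68)
Mw2 = (-319, 882, 311)
w2·Mw2 = (-77)·(-319) + 203·882 + 68·311 = 224757; w2·w2 = (-77)·(-77) + 203·203 + 68·68 = 51762
λ ≈ 224757/51762 = 4.3421

λ ≈ 4.3421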